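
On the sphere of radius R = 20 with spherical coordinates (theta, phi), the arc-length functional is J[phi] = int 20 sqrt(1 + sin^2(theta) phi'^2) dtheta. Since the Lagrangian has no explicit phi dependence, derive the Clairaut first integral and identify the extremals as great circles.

On the sphere of radius R = 20 with spherical coordinates (θ, φ), the induced metric is
    ds^2 = 400(dθ^2 + sin^2(θ) dφ^2).
Parameterise by θ; the arc-length functional is
    J[φ] = ∫ 20 sqrt(1 + sin^2(θ) (dφ/dθ)^2) dθ,
so L = 20 sqrt(1 + sin^2(θ) φ'^2). Compute
    ∂L/∂φ = 0  (L has no explicit φ dependence),
    ∂L/∂φ' = 20 sin^2(θ) φ' / sqrt(1 + sin^2(θ) φ'^2).
Since ∂L/∂φ = 0, the Euler-Lagrange equation
    d/dθ(∂L/∂φ') − ∂L/∂φ = 0
reduces to d/dθ(∂L/∂φ') = 0, i.e. the momentum conjugate to φ is conserved:
    20 sin^2(θ) φ' / sqrt(1 + sin^2(θ) φ'^2) = C.
The overall factor of 20 is constant, so dividing through gives Clairaut's relation sin^2(θ) φ' / sqrt(1 + sin^2(θ) φ'^2) = C' (with C' = C/20). Solving for φ' and integrating gives the great-circle family
    cot(θ) = A cos(φ − φ_0),
i.e. the intersection of the sphere with a plane through the origin. The two constants A and φ_0 (equivalently C and one phase) are fixed by the two endpoint conditions.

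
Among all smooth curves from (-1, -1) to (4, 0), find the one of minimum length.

Arc-length functional: J[y] = ∫ sqrt(1 + (y')^2) dx.
Lagrangian L = sqrt(1 + (y')^2) has no explicit y dependence, so ∂L/∂y = 0 and the Euler-Lagrange equation gives
    d/dx( y' / sqrt(1 + (y')^2) ) = 0  ⇒  y' / sqrt(1 + (y')^2) = const.
Hence y' is constant, so y(x) is affine.
Fitting the endpoints (-1, -1) and (4, 0):
    slope m = (0 − (-1)) / (4 − (-1)) = 1/5,
    intercept c = (-1) − m·(-1) = -4/5.
Extremal: y(x) = (1/5) x - 4/5.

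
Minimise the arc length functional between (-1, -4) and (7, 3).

Arc-length functional: J[y] = ∫ sqrt(1 + (y')^2) dx.
Lagrangian L = sqrt(1 + (y')^2) has no explicit y dependence, so ∂L/∂y = 0 and the Euler-Lagrange equation gives
    d/dx( y' / sqrt(1 + (y')^2) ) = 0  ⇒  y' / sqrt(1 + (y')^2) = const.
Hence y' is constant, so y(x) is affine.
Fitting the endpoints (-1, -4) and (7, 3):
    slope m = (3 − (-4)) / (7 − (-1)) = 7/8,
    intercept c = (-4) − m·(-1) = -25/8.
Extremal: y(x) = (7/8) x - 25/8.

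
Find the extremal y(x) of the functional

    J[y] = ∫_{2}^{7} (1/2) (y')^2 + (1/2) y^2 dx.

The Lagrangian is L = (1/2) (y')^2 + (1/2) y^2.
Compute ∂L/∂y = y, ∂L/∂y' = y'.
The Euler-Lagrange equation d/dx(∂L/∂y') − ∂L/∂y = 0 reduces to
    y'' − y = 0.
Its general solution is
    y(x) = A e^x + B e^(−x),
with A, B fixed by the endpoint conditions.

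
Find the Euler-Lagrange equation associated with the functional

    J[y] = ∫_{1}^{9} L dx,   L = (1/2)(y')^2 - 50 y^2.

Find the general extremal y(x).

The Lagrangian is L = (1/2)(y')^2 - 50 y^2.
∂L/∂y = -100y.
∂L/∂y' = y'.
The Euler-Lagrange equation d/dx(∂L/∂y') − ∂L/∂y = 0 becomes:
    y'' + 100 y = 0
General solution: y(x) = A sin(10x) + B cos(10x), where A and B are arbitrary constants fixed by the endpoint conditions.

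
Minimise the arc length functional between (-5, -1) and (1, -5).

Arc-length functional: J[y] = ∫ sqrt(1 + (y')^2) dx.
Lagrangian L = sqrt(1 + (y')^2) has no explicit y dependence, so ∂L/∂y = 0 and the Euler-Lagrange equation gives
    d/dx( y' / sqrt(1 + (y')^2) ) = 0  ⇒  y' / sqrt(1 + (y')^2) = const.
Hence y' is constant, so y(x) is affine.
Fitting the endpoints (-5, -1) and (1, -5):
    slope m = ((-5) − (-1)) / (1 − (-5)) = -2/3,
    intercept c = (-1) − m·(-5) = -13/3.
Extremal: y(x) = (-2/3) x - 13/3.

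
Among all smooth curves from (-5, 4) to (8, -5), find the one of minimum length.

Arc-length functional: J[y] = ∫ sqrt(1 + (y')^2) dx.
Lagrangian L = sqrt(1 + (y')^2) has no explicit y dependence, so ∂L/∂y = 0 and the Euler-Lagrange equation gives
    d/dx( y' / sqrt(1 + (y')^2) ) = 0  ⇒  y' / sqrt(1 + (y')^2) = const.
Hence y' is constant, so y(x) is affine.
Fitting the endpoints (-5, 4) and (8, -5):
    slope m = ((-5) − 4) / (8 − (-5)) = -9/13,
    intercept c = 4 − m·(-5) = 7/13.
Extremal: y(x) = (-9/13) x + 7/13.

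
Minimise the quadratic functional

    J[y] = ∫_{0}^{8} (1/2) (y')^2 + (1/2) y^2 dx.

The Lagrangian is L = (1/2) (y')^2 + (1/2) y^2.
Compute ∂L/∂y = y, ∂L/∂y' = y'.
The Euler-Lagrange equation d/dx(∂L/∂y') − ∂L/∂y = 0 reduces to
    y'' − y = 0.
Its general solution is
    y(x) = A e^x + B e^(−x),
with A, B fixed by the endpoint conditions.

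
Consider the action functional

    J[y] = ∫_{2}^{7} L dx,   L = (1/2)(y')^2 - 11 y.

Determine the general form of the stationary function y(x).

The Lagrangian is L = (1/2)(y')^2 - 11 y.
∂L/∂y = -11.
∂L/∂y' = y'.
The Euler-Lagrange equation d/dx(∂L/∂y') − ∂L/∂y = 0 becomes:
    y'' + 11 = 0
General solution: y(x) = -(11/2) x^2 + A x + B, where A and B are arbitrary constants fixed by the endpoint conditions.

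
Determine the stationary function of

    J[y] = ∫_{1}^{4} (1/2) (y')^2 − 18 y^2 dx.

The Lagrangian is L = (1/2) (y')^2 − 18 y^2.
Compute ∂L/∂y = -36y, ∂L/∂y' = y'.
The Euler-Lagrange equation d/dx(∂L/∂y') − ∂L/∂y = 0 reduces to
    y'' + 36 y = 0.
Its general solution is
    y(x) = A sin(6x) + B cos(6x),
with A, B fixed by the endpoint conditions.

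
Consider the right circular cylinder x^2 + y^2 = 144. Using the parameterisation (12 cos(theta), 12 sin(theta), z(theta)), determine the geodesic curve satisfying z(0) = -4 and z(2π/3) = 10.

Parameterise the cylinder of radius R = 12 as
    r(θ) = (12 cos θ, 12 sin θ, z(θ)).
The arc-length element is
    ds = sqrt(144 + (dz/dθ)^2) dθ,
so the Lagrangian is L = sqrt(144 + z'^2).
L depends on z' only, not on z or θ, so ∂L/∂z = 0 and
    ∂L/∂z' = z' / sqrt(144 + z'^2).
The Euler-Lagrange equation gives
    d/dθ( z' / sqrt(144 + z'^2) ) = 0,
so z' is constant. Integrating once:
    z(θ) = a θ + b,
a helix on the cylinder (a straight line when the cylinder is unrolled). The constants a, b are determined by the endpoint conditions.
With endpoint conditions z(0) = -4 and z(2π/3) = 10: from z(0) = b we get b = -4, and a·2π/3 + -4 = 10 gives a = 21/π, so
    z(θ) = (21/π) θ − 4.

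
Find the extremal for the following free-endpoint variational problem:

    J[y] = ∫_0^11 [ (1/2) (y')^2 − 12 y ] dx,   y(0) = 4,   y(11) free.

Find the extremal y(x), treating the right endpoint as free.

The Lagrangian L = (1/2) (y')^2 − 12 y gives
    ∂L/∂y = −12,   ∂L/∂y' = y'.
Euler-Lagrange: d/dx(y') − (−12) = 0, i.e. y'' + 12 = 0, so
    y(x) = −(12/2) x^2 + C1 x + C2.
Fixed left endpoint y(0) = 4 ⇒ C2 = 4.
The right endpoint x = 11 is free, so the natural (transversality) condition is ∂L/∂y' |_{x=11} = 0, i.e. y'(11) = 0.
Compute y'(x) = −12 x + C1, so y'(11) = −132 + C1 = 0 ⇒ C1 = 132.
Therefore the extremal is
    y(x) = −6 x^2 + 132 x + 4.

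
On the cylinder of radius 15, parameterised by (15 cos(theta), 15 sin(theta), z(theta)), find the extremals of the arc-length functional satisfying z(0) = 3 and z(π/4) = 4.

Parameterise the cylinder of radius R = 15 as
    r(θ) = (15 cos θ, 15 sin θ, z(θ)).
The arc-length element is
    ds = sqrt(225 + (dz/dθ)^2) dθ,
so the Lagrangian is L = sqrt(225 + z'^2).
L depends on z' only, not on z or θ, so ∂L/∂z = 0 and
    ∂L/∂z' = z' / sqrt(225 + z'^2).
The Euler-Lagrange equation gives
    d/dθ( z' / sqrt(225 + z'^2) ) = 0,
so z' is constant. Integrating once:
    z(θ) = a θ + b,
a helix on the cylinder (a straight line when the cylinder is unrolled). The constants a, b are determined by the endpoint conditions.
With endpoint conditions z(0) = 3 and z(π/4) = 4: from z(0) = b we get b = 3, and a·π/4 + 3 = 4 gives a = 4/π, so
    z(θ) = (4/π) θ + 3.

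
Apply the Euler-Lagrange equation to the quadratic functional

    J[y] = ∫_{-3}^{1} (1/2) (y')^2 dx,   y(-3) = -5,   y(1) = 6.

The Lagrangian is L = (1/2) (y')^2.
Compute ∂L/∂y = 0, ∂L/∂y' = y'.
The Euler-Lagrange equation d/dx(∂L/∂y') − ∂L/∂y = 0 reduces to
    y'' = 0.
Its general solution is
    y(x) = A x + B,
with A, B fixed by the endpoint conditions.
Applying the endpoint conditions y(-3) = -5 and y(1) = 6: solve A·-3 + B = -5 and A·1 + B = 6. Subtracting gives A(1 − -3) = 6 − -5, so A = 11/4, and B = -5 − A·-3 = 13/4. Therefore
    y(x) = (11/4) x + 13/4.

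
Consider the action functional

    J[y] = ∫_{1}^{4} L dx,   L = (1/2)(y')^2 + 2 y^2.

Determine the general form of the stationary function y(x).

The Lagrangian is L = (1/2)(y')^2 + 2 y^2.
∂L/∂y = 4y.
∂L/∂y' = y'.
The Euler-Lagrange equation d/dx(∂L/∂y') − ∂L/∂y = 0 becomes:
    y'' - 4 y = 0
General solution: y(x) = A e^(2x) + B e^(-2x), where A and B are arbitrary constants fixed by the endpoint conditions.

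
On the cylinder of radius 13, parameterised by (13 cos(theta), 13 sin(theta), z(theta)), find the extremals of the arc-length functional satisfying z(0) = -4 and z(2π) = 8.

Parameterise the cylinder of radius R = 13 as
    r(θ) = (13 cos θ, 13 sin θ, z(θ)).
The arc-length element is
    ds = sqrt(169 + (dz/dθ)^2) dθ,
so the Lagrangian is L = sqrt(169 + z'^2).
L depends on z' only, not on z or θ, so ∂L/∂z = 0 and
    ∂L/∂z' = z' / sqrt(169 + z'^2).
The Euler-Lagrange equation gives
    d/dθ( z' / sqrt(169 + z'^2) ) = 0,
so z' is constant. Integrating once:
    z(θ) = a θ + b,
a helix on the cylinder (a straight line when the cylinder is unrolled). The constants a, b are determined by the endpoint conditions.
With endpoint conditions z(0) = -4 and z(2π) = 8: from z(0) = b we get b = -4, and a·2π + -4 = 8 gives a = 6/π, so
    z(θ) = (6/π) θ − 4.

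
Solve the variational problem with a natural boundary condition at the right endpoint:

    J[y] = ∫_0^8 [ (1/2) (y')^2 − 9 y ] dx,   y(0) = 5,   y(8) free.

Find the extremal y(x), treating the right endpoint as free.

The Lagrangian L = (1/2) (y')^2 − 9 y gives
    ∂L/∂y = −9,   ∂L/∂y' = y'.
Euler-Lagrange: d/dx(y') − (−9) = 0, i.e. y'' + 9 = 0, so
    y(x) = −(9/2) x^2 + C1 x + C2.
Fixed left endpoint y(0) = 5 ⇒ C2 = 5.
The right endpoint x = 8 is free, so the natural (transversality) condition is ∂L/∂y' |_{x=8} = 0, i.e. y'(8) = 0.
Compute y'(x) = −9 x + C1, so y'(8) = −72 + C1 = 0 ⇒ C1 = 72.
Therefore the extremal is
    y(x) = −(9/2) x^2 + 72 x + 5.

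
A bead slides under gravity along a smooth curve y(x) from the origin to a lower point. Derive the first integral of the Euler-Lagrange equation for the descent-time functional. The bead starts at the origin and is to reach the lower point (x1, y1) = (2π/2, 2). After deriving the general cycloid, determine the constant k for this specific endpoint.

The Lagrangian L = sqrt((1 + y'^2) / y) has no explicit x dependence, so the Beltrami identity applies:
    L − y' ∂L/∂y' = C.
Compute ∂L/∂y' = y' / sqrt(y (1 + y'^2)).
Substitute:
    sqrt((1 + y'^2)/y) − y'·y' / sqrt(y (1 + y'^2))
    = (1 + y'^2) / sqrt(y (1 + y'^2)) − y'^2 / sqrt(y (1 + y'^2))
    = 1 / sqrt(y (1 + y'^2)) = C.
Squaring and rearranging gives the first integral
    y (1 + y'^2) = 1/C^2 =: k   (constant).
Solving this first-order ODE by the substitution
    y = (k/2)(1 − cos θ)
yields the cycloid parameterisation
    x(θ) = (k/2)(θ − sin θ),   y(θ) = (k/2)(1 − cos θ).
The constant k is fixed by the endpoint condition.
Now fit the given lower endpoint (x1, y1) = (2π/2, 2). At the bottom of the first arch (θ = π), the parametric equations give
    y(π) = (k/2)(1 − cos π) = k,
    x(π) = (k/2)(π − sin π) = kπ/2.
Matching y(π) = 2 gives k = 2, consistent with x(π) = 2π/2. Therefore the specific cycloid is
    x(θ) = (2/2)(θ − sin θ),   y(θ) = (2/2)(1 − cos θ).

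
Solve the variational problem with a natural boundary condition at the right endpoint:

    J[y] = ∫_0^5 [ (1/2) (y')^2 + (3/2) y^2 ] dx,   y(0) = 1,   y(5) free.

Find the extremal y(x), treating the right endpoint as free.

The Lagrangian L = (1/2) (y')^2 + (3/2) y^2 gives
    ∂L/∂y = 3 y,   ∂L/∂y' = y'.
Euler-Lagrange: y'' − 3 y = 0.
With k = sqrt(3), the general solution is
    y(x) = A cosh(sqrt(3) x) + B sinh(sqrt(3) x).
Fixed left endpoint y(0) = 1 ⇒ A = 1.
The right endpoint x = 5 is free, so the natural (transversality) condition is ∂L/∂y' |_{x=5} = 0, i.e. y'(5) = 0.
Compute y'(x) = A k sinh(k x) + B k cosh(k x), so
    y'(5) = A k sinh(k·5) + B k cosh(k·5) = 0
    ⇒ B = −A tanh(k·5) = − tanh(sqrt(3)·5).
Therefore the extremal is
    y(x) = cosh(sqrt(3) x) − tanh(sqrt(3)·5) sinh(sqrt(3) x).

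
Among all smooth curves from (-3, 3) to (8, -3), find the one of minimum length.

Arc-length functional: J[y] = ∫ sqrt(1 + (y')^2) dx.
Lagrangian L = sqrt(1 + (y')^2) has no explicit y dependence, so ∂L/∂y = 0 and the Euler-Lagrange equation gives
    d/dx( y' / sqrt(1 + (y')^2) ) = 0  ⇒  y' / sqrt(1 + (y')^2) = const.
Hence y' is constant, so y(x) is affine.
Fitting the endpoints (-3, 3) and (8, -3):
    slope m = ((-3) − 3) / (8 − (-3)) = -6/11,
    intercept c = 3 − m·(-3) = 15/11.
Extremal: y(x) = (-6/11) x + 15/11.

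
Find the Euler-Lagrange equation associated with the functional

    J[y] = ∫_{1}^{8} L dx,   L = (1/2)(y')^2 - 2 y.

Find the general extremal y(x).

The Lagrangian is L = (1/2)(y')^2 - 2 y.
∂L/∂y = -2.
∂L/∂y' = y'.
The Euler-Lagrange equation d/dx(∂L/∂y') − ∂L/∂y = 0 becomes:
    y'' + 2 = 0
General solution: y(x) = -x^2 + A x + B, where A and B are arbitrary constants fixed by the endpoint conditions.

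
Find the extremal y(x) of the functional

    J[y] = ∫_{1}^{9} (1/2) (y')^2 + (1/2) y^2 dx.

The Lagrangian is L = (1/2) (y')^2 + (1/2) y^2.
Compute ∂L/∂y = y, ∂L/∂y' = y'.
The Euler-Lagrange equation d/dx(∂L/∂y') − ∂L/∂y = 0 reduces to
    y'' − y = 0.
Its general solution is
    y(x) = A e^x + B e^(−x),
with A, B fixed by the endpoint conditions.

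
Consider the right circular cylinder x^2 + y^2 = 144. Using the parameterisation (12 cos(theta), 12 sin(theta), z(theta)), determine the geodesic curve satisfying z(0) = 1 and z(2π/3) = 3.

Parameterise the cylinder of radius R = 12 as
    r(θ) = (12 cos θ, 12 sin θ, z(θ)).
The arc-length element is
    ds = sqrt(144 + (dz/dθ)^2) dθ,
so the Lagrangian is L = sqrt(144 + z'^2).
L depends on z' only, not on z or θ, so ∂L/∂z = 0 and
    ∂L/∂z' = z' / sqrt(144 + z'^2).
The Euler-Lagrange equation gives
    d/dθ( z' / sqrt(144 + z'^2) ) = 0,
so z' is constant. Integrating once:
    z(θ) = a θ + b,
a helix on the cylinder (a straight line when the cylinder is unrolled). The constants a, b are determined by the endpoint conditions.
With endpoint conditions z(0) = 1 and z(2π/3) = 3: from z(0) = b we get b = 1, and a·2π/3 + 1 = 3 gives a = 3/π, so
    z(θ) = (3/π) θ + 1.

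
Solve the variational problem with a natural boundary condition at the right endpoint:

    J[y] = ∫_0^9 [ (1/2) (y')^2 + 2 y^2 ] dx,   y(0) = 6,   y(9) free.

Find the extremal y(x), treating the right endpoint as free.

The Lagrangian L = (1/2) (y')^2 + 2 y^2 gives
    ∂L/∂y = 4 y,   ∂L/∂y' = y'.
Euler-Lagrange: y'' − 4 y = 0.
With k = 2, the general solution is
    y(x) = A cosh(2 x) + B sinh(2 x).
Fixed left endpoint y(0) = 6 ⇒ A = 6.
The right endpoint x = 9 is free, so the natural (transversality) condition is ∂L/∂y' |_{x=9} = 0, i.e. y'(9) = 0.
Compute y'(x) = A k sinh(k x) + B k cosh(k x), so
    y'(9) = A k sinh(k·9) + B k cosh(k·9) = 0
    ⇒ B = −A tanh(k·9) = − 6 tanh(2·9).
Therefore the extremal is
    y(x) = 6 cosh(2 x) − 6 tanh(2·9) sinh(2 x).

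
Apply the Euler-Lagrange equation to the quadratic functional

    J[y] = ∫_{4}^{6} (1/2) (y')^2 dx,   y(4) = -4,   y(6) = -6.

The Lagrangian is L = (1/2) (y')^2.
Compute ∂L/∂y = 0, ∂L/∂y' = y'.
The Euler-Lagrange equation d/dx(∂L/∂y') − ∂L/∂y = 0 reduces to
    y'' = 0.
Its general solution is
    y(x) = A x + B,
with A, B fixed by the endpoint conditions.
Applying the endpoint conditions y(4) = -4 and y(6) = -6: solve A·4 + B = -4 and A·6 + B = -6. Subtracting gives A(6 − 4) = -6 − -4, so A = -1, and B = -4 − A·4 = 0. Therefore
    y(x) = -x.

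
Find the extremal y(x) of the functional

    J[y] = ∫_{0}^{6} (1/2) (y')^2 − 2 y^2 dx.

The Lagrangian is L = (1/2) (y')^2 − 2 y^2.
Compute ∂L/∂y = -4y, ∂L/∂y' = y'.
The Euler-Lagrange equation d/dx(∂L/∂y') − ∂L/∂y = 0 reduces to
    y'' + 4 y = 0.
Its general solution is
    y(x) = A sin(2x) + B cos(2x),
with A, B fixed by the endpoint conditions.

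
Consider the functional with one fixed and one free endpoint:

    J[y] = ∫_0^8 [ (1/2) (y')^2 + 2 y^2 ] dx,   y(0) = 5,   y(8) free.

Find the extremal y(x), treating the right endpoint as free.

The Lagrangian L = (1/2) (y')^2 + 2 y^2 gives
    ∂L/∂y = 4 y,   ∂L/∂y' = y'.
Euler-Lagrange: y'' − 4 y = 0.
With k = 2, the general solution is
    y(x) = A cosh(2 x) + B sinh(2 x).
Fixed left endpoint y(0) = 5 ⇒ A = 5.
The right endpoint x = 8 is free, so the natural (transversality) condition is ∂L/∂y' |_{x=8} = 0, i.e. y'(8) = 0.
Compute y'(x) = A k sinh(k x) + B k cosh(k x), so
    y'(8) = A k sinh(k·8) + B k cosh(k·8) = 0
    ⇒ B = −A tanh(k·8) = − 5 tanh(2·8).
Therefore the extremal is
    y(x) = 5 cosh(2 x) − 5 tanh(2·8) sinh(2 x).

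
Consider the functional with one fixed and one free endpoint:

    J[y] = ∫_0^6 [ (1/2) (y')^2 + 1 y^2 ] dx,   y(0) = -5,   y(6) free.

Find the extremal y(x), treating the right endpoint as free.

The Lagrangian L = (1/2) (y')^2 + 1 y^2 gives
    ∂L/∂y = 2 y,   ∂L/∂y' = y'.
Euler-Lagrange: y'' − 2 y = 0.
With k = sqrt(2), the general solution is
    y(x) = A cosh(sqrt(2) x) + B sinh(sqrt(2) x).
Fixed left endpoint y(0) = -5 ⇒ A = -5.
The right endpoint x = 6 is free, so the natural (transversality) condition is ∂L/∂y' |_{x=6} = 0, i.e. y'(6) = 0.
Compute y'(x) = A k sinh(k x) + B k cosh(k x), so
    y'(6) = A k sinh(k·6) + B k cosh(k·6) = 0
    ⇒ B = −A tanh(k·6) = 5 tanh(sqrt(2)·6).
Therefore the extremal is
    y(x) = −5 cosh(sqrt(2) x) + 5 tanh(sqrt(2)·6) sinh(sqrt(2) x).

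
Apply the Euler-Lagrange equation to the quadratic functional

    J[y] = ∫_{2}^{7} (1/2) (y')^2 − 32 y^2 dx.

The Lagrangian is L = (1/2) (y')^2 − 32 y^2.
Compute ∂L/∂y = -64y, ∂L/∂y' = y'.
The Euler-Lagrange equation d/dx(∂L/∂y') − ∂L/∂y = 0 reduces to
    y'' + 64 y = 0.
Its general solution is
    y(x) = A sin(8x) + B cos(8x),
with A, B fixed by the endpoint conditions.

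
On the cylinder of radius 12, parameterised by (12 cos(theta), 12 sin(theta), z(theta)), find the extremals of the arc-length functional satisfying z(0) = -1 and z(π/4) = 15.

Parameterise the cylinder of radius R = 12 as
    r(θ) = (12 cos θ, 12 sin θ, z(θ)).
The arc-length element is
    ds = sqrt(144 + (dz/dθ)^2) dθ,
so the Lagrangian is L = sqrt(144 + z'^2).
L depends on z' only, not on z or θ, so ∂L/∂z = 0 and
    ∂L/∂z' = z' / sqrt(144 + z'^2).
The Euler-Lagrange equation gives
    d/dθ( z' / sqrt(144 + z'^2) ) = 0,
so z' is constant. Integrating once:
    z(θ) = a θ + b,
a helix on the cylinder (a straight line when the cylinder is unrolled). The constants a, b are determined by the endpoint conditions.
With endpoint conditions z(0) = -1 and z(π/4) = 15: from z(0) = b we get b = -1, and a·π/4 + -1 = 15 gives a = 64/π, so
    z(θ) = (64/π) θ − 1.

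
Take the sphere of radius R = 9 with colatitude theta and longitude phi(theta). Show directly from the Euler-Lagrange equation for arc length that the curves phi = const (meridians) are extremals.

On the sphere of radius R = 9 with spherical coordinates (θ, φ), the induced metric is
    ds^2 = 81(dθ^2 + sin^2(θ) dφ^2).
Using θ as the parameter, the arc-length functional becomes
    J[φ] = ∫ 9 sqrt(1 + sin^2(θ) (dφ/dθ)^2) dθ.
So L = 9 sqrt(1 + sin^2(θ) φ'^2). Compute
    ∂L/∂φ = 0  (L has no explicit φ dependence),
    ∂L/∂φ' = 9 sin^2(θ) φ' / sqrt(1 + sin^2(θ) φ'^2).
For the candidate φ(θ) = c (constant), φ' = 0, so ∂L/∂φ' evaluated along the candidate vanishes, and ∂L/∂φ is identically zero. Hence
    d/dθ(∂L/∂φ') − ∂L/∂φ = 0
is satisfied. Therefore meridians φ = const are extremals of arc length — they are geodesics on the sphere.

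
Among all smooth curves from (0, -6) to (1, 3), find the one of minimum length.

Arc-length functional: J[y] = ∫ sqrt(1 + (y')^2) dx.
Lagrangian L = sqrt(1 + (y')^2) has no explicit y dependence, so ∂L/∂y = 0 and the Euler-Lagrange equation gives
    d/dx( y' / sqrt(1 + (y')^2) ) = 0  ⇒  y' / sqrt(1 + (y')^2) = const.
Hence y' is constant, so y(x) is affine.
Fitting the endpoints (0, -6) and (1, 3):
    slope m = (3 − (-6)) / (1 − 0) = 9,
    intercept c = (-6) − m·0 = -6.
Extremal: y(x) = 9 x - 6.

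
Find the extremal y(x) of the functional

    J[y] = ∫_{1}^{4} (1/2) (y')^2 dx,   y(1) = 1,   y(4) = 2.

The Lagrangian is L = (1/2) (y')^2.
Compute ∂L/∂y = 0, ∂L/∂y' = y'.
The Euler-Lagrange equation d/dx(∂L/∂y') − ∂L/∂y = 0 reduces to
    y'' = 0.
Its general solution is
    y(x) = A x + B,
with A, B fixed by the endpoint conditions.
Applying the endpoint conditions y(1) = 1 and y(4) = 2: solve A·1 + B = 1 and A·4 + B = 2. Subtracting gives A(4 − 1) = 2 − 1, so A = 1/3, and B = 1 − A·1 = 2/3. Therefore
    y(x) = (1/3) x + 2/3.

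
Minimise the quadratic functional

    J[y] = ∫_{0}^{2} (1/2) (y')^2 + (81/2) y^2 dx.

The Lagrangian is L = (1/2) (y')^2 + (81/2) y^2.
Compute ∂L/∂y = 81y, ∂L/∂y' = y'.
The Euler-Lagrange equation d/dx(∂L/∂y') − ∂L/∂y = 0 reduces to
    y'' − 81 y = 0.
Its general solution is
    y(x) = A e^(9x) + B e^(−9x),
with A, B fixed by the endpoint conditions.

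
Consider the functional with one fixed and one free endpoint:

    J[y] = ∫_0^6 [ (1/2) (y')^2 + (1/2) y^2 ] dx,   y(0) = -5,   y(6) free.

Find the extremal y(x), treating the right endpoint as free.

The Lagrangian L = (1/2) (y')^2 + (1/2) y^2 gives
    ∂L/∂y = 1 y,   ∂L/∂y' = y'.
Euler-Lagrange: y'' − y = 0.
With k = 1, the general solution is
    y(x) = A cosh(x) + B sinh(x).
Fixed left endpoint y(0) = -5 ⇒ A = -5.
The right endpoint x = 6 is free, so the natural (transversality) condition is ∂L/∂y' |_{x=6} = 0, i.e. y'(6) = 0.
Compute y'(x) = A k sinh(k x) + B k cosh(k x), so
    y'(6) = A k sinh(k·6) + B k cosh(k·6) = 0
    ⇒ B = −A tanh(k·6) = 5 tanh(1·6).
Therefore the extremal is
    y(x) = −5 cosh(1 x) + 5 tanh(1·6) sinh(1 x).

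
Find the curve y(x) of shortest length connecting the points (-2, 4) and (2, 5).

Arc-length functional: J[y] = ∫ sqrt(1 + (y')^2) dx.
Lagrangian L = sqrt(1 + (y')^2) has no explicit y dependence, so ∂L/∂y = 0 and the Euler-Lagrange equation gives
    d/dx( y' / sqrt(1 + (y')^2) ) = 0  ⇒  y' / sqrt(1 + (y')^2) = const.
Hence y' is constant, so y(x) is affine.
Fitting the endpoints (-2, 4) and (2, 5):
    slope m = (5 − 4) / (2 − (-2)) = 1/4,
    intercept c = 4 − m·(-2) = 9/2.
Extremal: y(x) = (1/4) x + 9/2.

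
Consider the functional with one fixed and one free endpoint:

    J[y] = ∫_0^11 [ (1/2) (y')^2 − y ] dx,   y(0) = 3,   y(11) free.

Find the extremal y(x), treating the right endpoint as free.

The Lagrangian L = (1/2) (y')^2 − y gives
    ∂L/∂y = −1,   ∂L/∂y' = y'.
Euler-Lagrange: d/dx(y') − (−1) = 0, i.e. y'' + 1 = 0, so
    y(x) = −(1/2) x^2 + C1 x + C2.
Fixed left endpoint y(0) = 3 ⇒ C2 = 3.
The right endpoint x = 11 is free, so the natural (transversality) condition is ∂L/∂y' |_{x=11} = 0, i.e. y'(11) = 0.
Compute y'(x) = −1 x + C1, so y'(11) = −11 + C1 = 0 ⇒ C1 = 11.
Therefore the extremal is
    y(x) = −x^2/2 + 11 x + 3.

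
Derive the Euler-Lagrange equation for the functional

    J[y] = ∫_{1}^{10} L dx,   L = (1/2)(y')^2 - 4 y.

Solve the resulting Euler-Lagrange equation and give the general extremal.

The Lagrangian is L = (1/2)(y')^2 - 4 y.
∂L/∂y = -4.
∂L/∂y' = y'.
The Euler-Lagrange equation d/dx(∂L/∂y') − ∂L/∂y = 0 becomes:
    y'' + 4 = 0
General solution: y(x) = -2 x^2 + A x + B, where A and B are arbitrary constants fixed by the endpoint conditions.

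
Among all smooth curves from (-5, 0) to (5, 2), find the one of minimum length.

Arc-length functional: J[y] = ∫ sqrt(1 + (y')^2) dx.
Lagrangian L = sqrt(1 + (y')^2) has no explicit y dependence, so ∂L/∂y = 0 and the Euler-Lagrange equation gives
    d/dx( y' / sqrt(1 + (y')^2) ) = 0  ⇒  y' / sqrt(1 + (y')^2) = const.
Hence y' is constant, so y(x) is affine.
Fitting the endpoints (-5, 0) and (5, 2):
    slope m = (2 − 0) / (5 − (-5)) = 1/5,
    intercept c = 0 − m·(-5) = 1.
Extremal: y(x) = (1/5) x + 1.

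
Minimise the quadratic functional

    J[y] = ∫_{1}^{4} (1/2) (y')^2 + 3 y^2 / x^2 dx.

The Lagrangian is L = (1/2) (y')^2 + 3 y^2 / x^2.
Compute ∂L/∂y = 6y/x^2, ∂L/∂y' = y'.
The Euler-Lagrange equation d/dx(∂L/∂y') − ∂L/∂y = 0 reduces to
    y'' − 6/x^2 · y = 0  (x > 0).
Its general solution is
    y(x) = A x^3 + B x^(-2),
with A, B fixed by the endpoint conditions.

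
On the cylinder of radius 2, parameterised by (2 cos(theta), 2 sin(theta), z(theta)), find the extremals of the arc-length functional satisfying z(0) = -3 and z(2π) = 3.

Parameterise the cylinder of radius R = 2 as
    r(θ) = (2 cos θ, 2 sin θ, z(θ)).
The arc-length element is
    ds = sqrt(4 + (dz/dθ)^2) dθ,
so the Lagrangian is L = sqrt(4 + z'^2).
L depends on z' only, not on z or θ, so ∂L/∂z = 0 and
    ∂L/∂z' = z' / sqrt(4 + z'^2).
The Euler-Lagrange equation gives
    d/dθ( z' / sqrt(4 + z'^2) ) = 0,
so z' is constant. Integrating once:
    z(θ) = a θ + b,
a helix on the cylinder (a straight line when the cylinder is unrolled). The constants a, b are determined by the endpoint conditions.
With endpoint conditions z(0) = -3 and z(2π) = 3: from z(0) = b we get b = -3, and a·2π + -3 = 3 gives a = 3/π, so
    z(θ) = (3/π) θ − 3.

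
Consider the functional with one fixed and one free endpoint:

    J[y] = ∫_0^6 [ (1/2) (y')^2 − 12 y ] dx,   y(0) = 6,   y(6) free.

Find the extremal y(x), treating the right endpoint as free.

The Lagrangian L = (1/2) (y')^2 − 12 y gives
    ∂L/∂y = −12,   ∂L/∂y' = y'.
Euler-Lagrange: d/dx(y') − (−12) = 0, i.e. y'' + 12 = 0, so
    y(x) = −(12/2) x^2 + C1 x + C2.
Fixed left endpoint y(0) = 6 ⇒ C2 = 6.
The right endpoint x = 6 is free, so the natural (transversality) condition is ∂L/∂y' |_{x=6} = 0, i.e. y'(6) = 0.
Compute y'(x) = −12 x + C1, so y'(6) = −72 + C1 = 0 ⇒ C1 = 72.
Therefore the extremal is
    y(x) = −6 x^2 + 72 x + 6.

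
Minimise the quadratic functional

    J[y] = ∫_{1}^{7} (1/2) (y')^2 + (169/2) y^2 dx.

The Lagrangian is L = (1/2) (y')^2 + (169/2) y^2.
Compute ∂L/∂y = 169y, ∂L/∂y' = y'.
The Euler-Lagrange equation d/dx(∂L/∂y') − ∂L/∂y = 0 reduces to
    y'' − 169 y = 0.
Its general solution is
    y(x) = A e^(13x) + B e^(−13x),
with A, B fixed by the endpoint conditions.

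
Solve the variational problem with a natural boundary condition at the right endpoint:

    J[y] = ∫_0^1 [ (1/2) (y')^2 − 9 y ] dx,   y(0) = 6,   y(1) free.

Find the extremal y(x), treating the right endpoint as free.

The Lagrangian L = (1/2) (y')^2 − 9 y gives
    ∂L/∂y = −9,   ∂L/∂y' = y'.
Euler-Lagrange: d/dx(y') − (−9) = 0, i.e. y'' + 9 = 0, so
    y(x) = −(9/2) x^2 + C1 x + C2.
Fixed left endpoint y(0) = 6 ⇒ C2 = 6.
The right endpoint x = 1 is free, so the natural (transversality) condition is ∂L/∂y' |_{x=1} = 0, i.e. y'(1) = 0.
Compute y'(x) = −9 x + C1, so y'(1) = −9 + C1 = 0 ⇒ C1 = 9.
Therefore the extremal is
    y(x) = −(9/2) x^2 + 9 x + 6.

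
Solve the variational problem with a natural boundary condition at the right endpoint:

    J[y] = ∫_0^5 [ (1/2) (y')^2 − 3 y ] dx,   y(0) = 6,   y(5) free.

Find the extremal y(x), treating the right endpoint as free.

The Lagrangian L = (1/2) (y')^2 − 3 y gives
    ∂L/∂y = −3,   ∂L/∂y' = y'.
Euler-Lagrange: d/dx(y') − (−3) = 0, i.e. y'' + 3 = 0, so
    y(x) = −(3/2) x^2 + C1 x + C2.
Fixed left endpoint y(0) = 6 ⇒ C2 = 6.
The right endpoint x = 5 is free, so the natural (transversality) condition is ∂L/∂y' |_{x=5} = 0, i.e. y'(5) = 0.
Compute y'(x) = −3 x + C1, so y'(5) = −15 + C1 = 0 ⇒ C1 = 15.
Therefore the extremal is
    y(x) = −(3/2) x^2 + 15 x + 6.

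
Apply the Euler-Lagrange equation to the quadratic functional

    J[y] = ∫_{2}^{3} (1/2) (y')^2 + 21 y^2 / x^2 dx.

The Lagrangian is L = (1/2) (y')^2 + 21 y^2 / x^2.
Compute ∂L/∂y = 42y/x^2, ∂L/∂y' = y'.
The Euler-Lagrange equation d/dx(∂L/∂y') − ∂L/∂y = 0 reduces to
    y'' − 42/x^2 · y = 0  (x > 0).
Its general solution is
    y(x) = A x^7 + B x^(-6),
with A, B fixed by the endpoint conditions.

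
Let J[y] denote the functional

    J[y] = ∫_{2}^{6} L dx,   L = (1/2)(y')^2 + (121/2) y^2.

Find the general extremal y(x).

The Lagrangian is L = (1/2)(y')^2 + (121/2) y^2.
∂L/∂y = 121y.
∂L/∂y' = y'.
The Euler-Lagrange equation d/dx(∂L/∂y') − ∂L/∂y = 0 becomes:
    y'' - 121 y = 0
General solution: y(x) = A e^(11x) + B e^(-11x), where A and B are arbitrary constants fixed by the endpoint conditions.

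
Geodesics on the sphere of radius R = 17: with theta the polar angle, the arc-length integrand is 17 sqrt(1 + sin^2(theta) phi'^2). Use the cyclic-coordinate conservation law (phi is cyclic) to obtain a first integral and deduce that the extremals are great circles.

On the sphere of radius R = 17 with spherical coordinates (θ, φ), the induced metric is
    ds^2 = 289(dθ^2 + sin^2(θ) dφ^2).
Parameterise by θ; the arc-length functional is
    J[φ] = ∫ 17 sqrt(1 + sin^2(θ) (dφ/dθ)^2) dθ,
so L = 17 sqrt(1 + sin^2(θ) φ'^2). Compute
    ∂L/∂φ = 0  (L has no explicit φ dependence),
    ∂L/∂φ' = 17 sin^2(θ) φ' / sqrt(1 + sin^2(θ) φ'^2).
Since ∂L/∂φ = 0, the Euler-Lagrange equation
    d/dθ(∂L/∂φ') − ∂L/∂φ = 0
reduces to d/dθ(∂L/∂φ') = 0, i.e. the momentum conjugate to φ is conserved:
    17 sin^2(θ) φ' / sqrt(1 + sin^2(θ) φ'^2) = C.
The overall factor of 17 is constant, so dividing through gives Clairaut's relation sin^2(θ) φ' / sqrt(1 + sin^2(θ) φ'^2) = C' (with C' = C/17). Solving for φ' and integrating gives the great-circle family
    cot(θ) = A cos(φ − φ_0),
i.e. the intersection of the sphere with a plane through the origin. The two constants A and φ_0 (equivalently C and one phase) are fixed by the two endpoint conditions.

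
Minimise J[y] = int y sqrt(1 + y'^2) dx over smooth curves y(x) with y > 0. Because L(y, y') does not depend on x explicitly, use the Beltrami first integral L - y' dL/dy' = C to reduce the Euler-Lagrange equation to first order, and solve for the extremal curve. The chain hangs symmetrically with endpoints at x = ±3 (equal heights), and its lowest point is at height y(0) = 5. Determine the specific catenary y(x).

The Lagrangian L(y, y') = y sqrt(1 + y'^2) has no explicit x dependence, so the Beltrami identity applies:
    L − y' ∂L/∂y' = C.
Compute ∂L/∂y' = y · y' / sqrt(1 + y'^2). Then
    L − y' ∂L/∂y'
    = y sqrt(1 + y'^2) − y · y'^2 / sqrt(1 + y'^2)
    = y (1 + y'^2 − y'^2) / sqrt(1 + y'^2)
    = y / sqrt(1 + y'^2) = C.
Squaring gives y^2 = C^2 (1 + y'^2), i.e.
    y'^2 = y^2 / C^2 − 1.
Separating variables,
    dy / sqrt(y^2 − C^2) = dx / C,
and integrating gives arccosh(y / C) = (x − a)/C, so
    y(x) = C cosh((x − a)/C),
the catenary. The constants C and a are fixed by the two endpoint conditions (and, for the hanging-chain problem, the length constraint selects C).
Now fit the given data. The endpoints x = ±3 are symmetric at equal height, so the catenary is even about its minimum: a = 0 and y(x) = C cosh(x/C). The lowest point is y(0) = C cosh(0) = C, and we are told y(0) = 5, so C = 5. Therefore
    y(x) = 5 cosh(x/5),
and at the endpoints
    y(±3) = 5 cosh(3/5).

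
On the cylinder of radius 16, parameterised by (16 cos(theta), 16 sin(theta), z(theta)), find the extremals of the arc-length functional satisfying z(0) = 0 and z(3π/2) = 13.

Parameterise the cylinder of radius R = 16 as
    r(θ) = (16 cos θ, 16 sin θ, z(θ)).
The arc-length element is
    ds = sqrt(256 + (dz/dθ)^2) dθ,
so the Lagrangian is L = sqrt(256 + z'^2).
L depends on z' only, not on z or θ, so ∂L/∂z = 0 and
    ∂L/∂z' = z' / sqrt(256 + z'^2).
The Euler-Lagrange equation gives
    d/dθ( z' / sqrt(256 + z'^2) ) = 0,
so z' is constant. Integrating once:
    z(θ) = a θ + b,
a helix on the cylinder (a straight line when the cylinder is unrolled). The constants a, b are determined by the endpoint conditions.
With endpoint conditions z(0) = 0 and z(3π/2) = 13: from z(0) = b we get b = 0, and a·3π/2 + 0 = 13 gives a = 26/(3π), so
    z(θ) = (26/(3π)) θ.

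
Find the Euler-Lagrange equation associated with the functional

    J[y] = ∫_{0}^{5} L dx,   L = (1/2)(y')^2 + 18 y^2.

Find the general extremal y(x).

The Lagrangian is L = (1/2)(y')^2 + 18 y^2.
∂L/∂y = 36y.
∂L/∂y' = y'.
The Euler-Lagrange equation d/dx(∂L/∂y') − ∂L/∂y = 0 becomes:
    y'' - 36 y = 0
General solution: y(x) = A e^(6x) + B e^(-6x), where A and B are arbitrary constants fixed by the endpoint conditions.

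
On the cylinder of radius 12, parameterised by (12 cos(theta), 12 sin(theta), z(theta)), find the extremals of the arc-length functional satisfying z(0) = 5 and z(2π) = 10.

Parameterise the cylinder of radius R = 12 as
    r(θ) = (12 cos θ, 12 sin θ, z(θ)).
The arc-length element is
    ds = sqrt(144 + (dz/dθ)^2) dθ,
so the Lagrangian is L = sqrt(144 + z'^2).
L depends on z' only, not on z or θ, so ∂L/∂z = 0 and
    ∂L/∂z' = z' / sqrt(144 + z'^2).
The Euler-Lagrange equation gives
    d/dθ( z' / sqrt(144 + z'^2) ) = 0,
so z' is constant. Integrating once:
    z(θ) = a θ + b,
a helix on the cylinder (a straight line when the cylinder is unrolled). The constants a, b are determined by the endpoint conditions.
With endpoint conditions z(0) = 5 and z(2π) = 10: from z(0) = b we get b = 5, and a·2π + 5 = 10 gives a = 5/(2π), so
    z(θ) = (5/(2π)) θ + 5.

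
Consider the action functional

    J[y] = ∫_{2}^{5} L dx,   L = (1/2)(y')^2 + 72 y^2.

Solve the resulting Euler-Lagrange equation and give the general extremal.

The Lagrangian is L = (1/2)(y')^2 + 72 y^2.
∂L/∂y = 144y.
∂L/∂y' = y'.
The Euler-Lagrange equation d/dx(∂L/∂y') − ∂L/∂y = 0 becomes:
    y'' - 144 y = 0
General solution: y(x) = A e^(12x) + B e^(-12x), where A and B are arbitrary constants fixed by the endpoint conditions.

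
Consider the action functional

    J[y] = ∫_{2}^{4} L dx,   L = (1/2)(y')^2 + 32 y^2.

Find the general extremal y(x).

The Lagrangian is L = (1/2)(y')^2 + 32 y^2.
∂L/∂y = 64y.
∂L/∂y' = y'.
The Euler-Lagrange equation d/dx(∂L/∂y') − ∂L/∂y = 0 becomes:
    y'' - 64 y = 0
General solution: y(x) = A e^(8x) + B e^(-8x), where A and B are arbitrary constants fixed by the endpoint conditions.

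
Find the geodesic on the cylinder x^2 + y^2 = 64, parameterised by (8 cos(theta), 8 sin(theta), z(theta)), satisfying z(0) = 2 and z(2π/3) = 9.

Parameterise the cylinder of radius R = 8 as
    r(θ) = (8 cos θ, 8 sin θ, z(θ)).
The arc-length element is
    ds = sqrt(64 + (dz/dθ)^2) dθ,
so the Lagrangian is L = sqrt(64 + z'^2).
L depends on z' only, not on z or θ, so ∂L/∂z = 0 and
    ∂L/∂z' = z' / sqrt(64 + z'^2).
The Euler-Lagrange equation gives
    d/dθ( z' / sqrt(64 + z'^2) ) = 0,
so z' is constant. Integrating once:
    z(θ) = a θ + b,
a helix on the cylinder (a straight line when the cylinder is unrolled). The constants a, b are determined by the endpoint conditions.
With endpoint conditions z(0) = 2 and z(2π/3) = 9: from z(0) = b we get b = 2, and a·2π/3 + 2 = 9 gives a = 21/(2π), so
    z(θ) = (21/(2π)) θ + 2.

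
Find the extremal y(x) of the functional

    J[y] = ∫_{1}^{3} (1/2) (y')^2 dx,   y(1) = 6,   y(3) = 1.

The Lagrangian is L = (1/2) (y')^2.
Compute ∂L/∂y = 0, ∂L/∂y' = y'.
The Euler-Lagrange equation d/dx(∂L/∂y') − ∂L/∂y = 0 reduces to
    y'' = 0.
Its general solution is
    y(x) = A x + B,
with A, B fixed by the endpoint conditions.
Applying the endpoint conditions y(1) = 6 and y(3) = 1: solve A·1 + B = 6 and A·3 + B = 1. Subtracting gives A(3 − 1) = 1 − 6, so A = -5/2, and B = 6 − A·1 = 17/2. Therefore
    y(x) = (-5/2) x + 17/2.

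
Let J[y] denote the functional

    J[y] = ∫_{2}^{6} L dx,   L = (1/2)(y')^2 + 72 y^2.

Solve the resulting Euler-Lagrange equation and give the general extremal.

The Lagrangian is L = (1/2)(y')^2 + 72 y^2.
∂L/∂y = 144y.
∂L/∂y' = y'.
The Euler-Lagrange equation d/dx(∂L/∂y') − ∂L/∂y = 0 becomes:
    y'' - 144 y = 0
General solution: y(x) = A e^(12x) + B e^(-12x), where A and B are arbitrary constants fixed by the endpoint conditions.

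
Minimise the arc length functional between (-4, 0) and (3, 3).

Arc-length functional: J[y] = ∫ sqrt(1 + (y')^2) dx.
Lagrangian L = sqrt(1 + (y')^2) has no explicit y dependence, so ∂L/∂y = 0 and the Euler-Lagrange equation gives
    d/dx( y' / sqrt(1 + (y')^2) ) = 0  ⇒  y' / sqrt(1 + (y')^2) = const.
Hence y' is constant, so y(x) is affine.
Fitting the endpoints (-4, 0) and (3, 3):
    slope m = (3 − 0) / (3 − (-4)) = 3/7,
    intercept c = 0 − m·(-4) = 12/7.
Extremal: y(x) = (3/7) x + 12/7.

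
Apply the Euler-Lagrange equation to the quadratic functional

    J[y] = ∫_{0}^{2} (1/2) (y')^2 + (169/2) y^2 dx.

The Lagrangian is L = (1/2) (y')^2 + (169/2) y^2.
Compute ∂L/∂y = 169y, ∂L/∂y' = y'.
The Euler-Lagrange equation d/dx(∂L/∂y') − ∂L/∂y = 0 reduces to
    y'' − 169 y = 0.
Its general solution is
    y(x) = A e^(13x) + B e^(−13x),
with A, B fixed by the endpoint conditions.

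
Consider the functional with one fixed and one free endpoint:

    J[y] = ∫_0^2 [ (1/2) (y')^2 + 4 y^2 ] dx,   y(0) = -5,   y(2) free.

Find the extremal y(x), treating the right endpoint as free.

The Lagrangian L = (1/2) (y')^2 + 4 y^2 gives
    ∂L/∂y = 8 y,   ∂L/∂y' = y'.
Euler-Lagrange: y'' − 8 y = 0.
With k = sqrt(8), the general solution is
    y(x) = A cosh(sqrt(8) x) + B sinh(sqrt(8) x).
Fixed left endpoint y(0) = -5 ⇒ A = -5.
The right endpoint x = 2 is free, so the natural (transversality) condition is ∂L/∂y' |_{x=2} = 0, i.e. y'(2) = 0.
Compute y'(x) = A k sinh(k x) + B k cosh(k x), so
    y'(2) = A k sinh(k·2) + B k cosh(k·2) = 0
    ⇒ B = −A tanh(k·2) = 5 tanh(sqrt(8)·2).
Therefore the extremal is
    y(x) = −5 cosh(sqrt(8) x) + 5 tanh(sqrt(8)·2) sinh(sqrt(8) x).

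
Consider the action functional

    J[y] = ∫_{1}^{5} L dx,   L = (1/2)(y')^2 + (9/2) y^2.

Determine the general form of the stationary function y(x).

The Lagrangian is L = (1/2)(y')^2 + (9/2) y^2.
∂L/∂y = 9y.
∂L/∂y' = y'.
The Euler-Lagrange equation d/dx(∂L/∂y') − ∂L/∂y = 0 becomes:
    y'' - 9 y = 0
General solution: y(x) = A e^(3x) + B e^(-3x), where A and B are arbitrary constants fixed by the endpoint conditions.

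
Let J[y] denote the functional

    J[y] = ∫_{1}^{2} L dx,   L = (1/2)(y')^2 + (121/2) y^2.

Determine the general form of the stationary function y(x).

The Lagrangian is L = (1/2)(y')^2 + (121/2) y^2.
∂L/∂y = 121y.
∂L/∂y' = y'.
The Euler-Lagrange equation d/dx(∂L/∂y') − ∂L/∂y = 0 becomes:
    y'' - 121 y = 0
General solution: y(x) = A e^(11x) + B e^(-11x), where A and B are arbitrary constants fixed by the endpoint conditions.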